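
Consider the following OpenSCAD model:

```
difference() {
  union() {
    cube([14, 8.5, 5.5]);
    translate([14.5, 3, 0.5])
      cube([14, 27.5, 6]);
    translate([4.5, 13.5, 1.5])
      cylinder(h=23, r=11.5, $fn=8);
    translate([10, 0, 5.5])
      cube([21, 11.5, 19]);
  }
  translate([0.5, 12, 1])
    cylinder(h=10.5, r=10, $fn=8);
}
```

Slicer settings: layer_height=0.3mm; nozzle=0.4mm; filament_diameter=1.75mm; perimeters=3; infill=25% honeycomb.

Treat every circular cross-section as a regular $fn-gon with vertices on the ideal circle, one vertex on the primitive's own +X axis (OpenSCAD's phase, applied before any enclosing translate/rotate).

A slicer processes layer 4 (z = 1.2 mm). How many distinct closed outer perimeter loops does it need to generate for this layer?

At z = 1.2 mm: the cube is present — its section is the full 14×8.5 rectangle; the 14×27.5 cube at (14.5, 3) contributes its full rectangle; the cylinder at (4.5, 13.5) is absent (z outside [1.5, 24.5]); the cube at (10, 0) is not intersected at this z (z outside [5.5, 24.5]); Merging all regions: the 2 present regions are separate (no shared area or edge), so areas and boundary lengths simply add and each stays a separate island — 2 connected regions; the r=10 cylinder at (0.5, 12) contributes a regular 8-gon of circumradius 10; Subtracting the remaining from the first: starting from that combined region, the r=10 cylinder at (0.5, 12) partially overlaps it — only the 41.45 mm² overlap (of its 282.84 mm²) is removed, clipping the outline — 2 connected regions. The result has 2 disconnected regions.

2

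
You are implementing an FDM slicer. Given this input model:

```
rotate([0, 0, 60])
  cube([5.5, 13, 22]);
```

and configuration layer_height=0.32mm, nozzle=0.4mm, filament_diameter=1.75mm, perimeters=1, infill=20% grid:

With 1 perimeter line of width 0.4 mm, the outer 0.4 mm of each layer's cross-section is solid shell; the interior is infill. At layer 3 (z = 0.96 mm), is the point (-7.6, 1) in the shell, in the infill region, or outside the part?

outside

At z = 0.96 mm: the cube (footprint 5.5×13) is included at this height; (whole slice rotated 60° about Z — lengths, areas and connectivity unchanged). Overall, the cross-section is a single solid region. Undo the 60° rotation: the query point maps to (-2.934, 7.082) in the un-rotated model frame. The nearest boundary edge runs (0.00, 13.00)→(0.00, 0.00); distance from the point to it = 2.93 mm. The point is not inside any of the regions above, so it lies outside the cross-section (2.93 mm from the nearest boundary).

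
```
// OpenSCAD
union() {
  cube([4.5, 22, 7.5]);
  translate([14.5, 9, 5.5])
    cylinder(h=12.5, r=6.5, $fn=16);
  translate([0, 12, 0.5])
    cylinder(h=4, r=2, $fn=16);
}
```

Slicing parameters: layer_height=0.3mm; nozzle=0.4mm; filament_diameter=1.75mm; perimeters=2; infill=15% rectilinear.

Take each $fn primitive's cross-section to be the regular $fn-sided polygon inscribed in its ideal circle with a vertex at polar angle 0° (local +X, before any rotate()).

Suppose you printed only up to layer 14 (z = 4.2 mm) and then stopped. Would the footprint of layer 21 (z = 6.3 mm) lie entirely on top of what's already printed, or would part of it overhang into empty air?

Compare the two slices. At z = 4.2: the cube is present — its section is the full 4.5×22 rectangle (area 99.00 mm²); the cylinder at (14.5, 9) does not reach this height (z outside [5.5, 18]); the r=2 cylinder at (0, 12) contributes a regular 16-gon of circumradius 2 (area = (16/2)·2.000²·sin(360°/16) = 12.25 mm²); Combining (union): the regions partially overlap — summed areas 111.25 mm² minus the doubly-counted overlap 6.12 mm² gives 105.12 mm² — area = 105.12 mm². At z = 6.3: the cube is present — its section is the full 4.5×22 rectangle (area 99.00 mm²); the r=6.5 cylinder at (14.5, 9) gives a regular 16-gon of circumradius 6.5 (constant along its height) (area = (16/2)·6.500²·sin(360°/16) = 129.35 mm²); the cylinder at (0, 12) is absent (z outside [0.5, 4.5]); Taking the union: the 2 present regions are separate (no shared area or edge), so areas and boundary lengths simply add and each stays a separate island — area = 228.35 mm². Checking containment: at z = 6.3 the cross-section extends beyond the z = 4.2 cross-section by about 129.35 mm².

part overhangs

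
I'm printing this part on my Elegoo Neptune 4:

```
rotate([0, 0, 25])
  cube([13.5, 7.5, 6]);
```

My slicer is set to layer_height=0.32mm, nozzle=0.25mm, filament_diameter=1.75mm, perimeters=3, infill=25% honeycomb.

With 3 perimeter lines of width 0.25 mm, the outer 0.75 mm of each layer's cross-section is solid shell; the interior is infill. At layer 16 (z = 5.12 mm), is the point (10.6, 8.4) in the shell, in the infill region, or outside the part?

shell

At z = 5.12 mm: the 13.5×7.5 cube contributes its full rectangle; (whole slice rotated 25° about Z — lengths, areas and connectivity unchanged). Overall, the cross-section is a single solid region. Undo the 25° rotation: the query point maps to (13.157, 3.133) in the un-rotated model frame. The nearest boundary edge runs (13.50, 0.00)→(13.50, 7.50); distance from the point to it = 0.34 mm. The point is inside the cross-section, 0.34 mm from the nearest boundary — within the 0.75 mm shell band (3 × 0.25).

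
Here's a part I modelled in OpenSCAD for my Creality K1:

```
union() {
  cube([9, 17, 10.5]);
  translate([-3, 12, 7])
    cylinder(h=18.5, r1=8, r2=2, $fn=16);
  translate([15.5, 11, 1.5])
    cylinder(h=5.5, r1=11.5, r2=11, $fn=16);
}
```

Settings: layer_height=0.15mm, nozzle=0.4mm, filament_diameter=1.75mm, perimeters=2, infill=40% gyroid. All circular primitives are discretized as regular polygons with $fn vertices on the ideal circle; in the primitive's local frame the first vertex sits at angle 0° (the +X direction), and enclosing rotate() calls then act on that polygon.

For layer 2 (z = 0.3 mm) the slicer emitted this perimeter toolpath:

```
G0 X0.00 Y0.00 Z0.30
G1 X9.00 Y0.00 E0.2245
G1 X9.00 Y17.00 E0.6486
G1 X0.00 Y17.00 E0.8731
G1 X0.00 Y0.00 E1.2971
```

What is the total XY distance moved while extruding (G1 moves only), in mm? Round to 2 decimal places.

52.00 mm

Sum the Euclidean lengths of each G1 segment: total = 52.00 mm.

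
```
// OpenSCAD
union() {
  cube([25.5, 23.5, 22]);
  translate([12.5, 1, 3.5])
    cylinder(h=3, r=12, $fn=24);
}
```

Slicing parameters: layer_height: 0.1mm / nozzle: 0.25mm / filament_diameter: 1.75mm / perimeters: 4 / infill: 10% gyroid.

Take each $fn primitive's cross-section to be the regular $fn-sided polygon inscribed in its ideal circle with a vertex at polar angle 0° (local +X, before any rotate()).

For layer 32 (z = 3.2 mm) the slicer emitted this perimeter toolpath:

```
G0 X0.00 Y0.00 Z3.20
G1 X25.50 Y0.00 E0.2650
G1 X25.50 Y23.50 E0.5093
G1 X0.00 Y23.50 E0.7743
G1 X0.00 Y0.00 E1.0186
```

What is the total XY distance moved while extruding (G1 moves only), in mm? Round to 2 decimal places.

98.00 mm

Sum the Euclidean lengths of each G1 segment: total = 98.00 mm.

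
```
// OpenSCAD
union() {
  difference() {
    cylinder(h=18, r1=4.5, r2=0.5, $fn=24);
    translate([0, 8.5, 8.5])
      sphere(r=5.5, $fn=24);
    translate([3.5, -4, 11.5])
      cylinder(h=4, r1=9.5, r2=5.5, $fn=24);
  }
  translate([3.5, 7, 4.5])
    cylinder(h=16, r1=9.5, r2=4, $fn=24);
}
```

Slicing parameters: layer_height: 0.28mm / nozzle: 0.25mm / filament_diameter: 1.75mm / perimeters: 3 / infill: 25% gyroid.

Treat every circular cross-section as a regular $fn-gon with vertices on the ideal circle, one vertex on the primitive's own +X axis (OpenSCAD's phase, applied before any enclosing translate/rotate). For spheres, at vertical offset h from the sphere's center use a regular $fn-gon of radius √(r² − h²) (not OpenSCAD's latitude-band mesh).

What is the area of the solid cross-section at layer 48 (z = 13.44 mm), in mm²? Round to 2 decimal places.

At z = 13.44 mm: the cone contributes a regular 24-gon of circumradius 1.513 (interpolated between r1=4.5 and r2=0.5 at t=0.747) (area = (24/2)·1.513²·sin(360°/24) = 7.11 mm²); the sphere at (0, 8.5): section is a regular 24-gon, circumradius = √(r²−h²) = √(5.5²−4.94²) = 2.418 (area = (24/2)·2.418²·sin(360°/24) = 18.16 mm²); the cone at (3.5, -4): at t=0.485 of its height the radius interpolates to r₁+(r₂−r₁)t = 7.560, giving a regular 24-gon of that circumradius (area = (24/2)·7.560²·sin(360°/24) = 177.51 mm²); Taking the first minus the rest: starting from the cone (7.11 mm²), the r=5.5 sphere at (0, 8.5) misses the remaining region (no effect); the cone at (3.5, -4) covers all of what remains (removes everything) — nothing remains; the cone at (3.5, 7) (r1=9.5→r2=4) has section circumradius 6.427 here — a regular 24-gon (area = (24/2)·6.427²·sin(360°/24) = 128.29 mm²); Merging all regions: only the cone at (3.5, 7) is present, so the union is just that shape — area = 128.29 mm². Overall, the cross-section is a single solid region. Net area = 128.29 mm².

128.29 mm²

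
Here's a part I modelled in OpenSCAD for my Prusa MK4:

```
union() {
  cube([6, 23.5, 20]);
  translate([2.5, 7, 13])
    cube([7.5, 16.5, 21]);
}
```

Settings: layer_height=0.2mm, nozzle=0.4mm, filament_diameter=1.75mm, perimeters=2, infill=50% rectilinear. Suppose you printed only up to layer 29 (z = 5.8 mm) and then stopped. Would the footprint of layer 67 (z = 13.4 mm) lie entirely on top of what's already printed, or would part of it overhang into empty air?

Compare the two slices. At z = 5.8: the 6×23.5 cube contributes its full rectangle (area 141.00 mm²); the cube at (2.5, 7) is absent (z outside [13, 34]); Taking the union: only the 6×23.5 cube is present, so the union is just that shape — area = 141.00 mm². At z = 13.4: the 6×23.5 cube contributes its full rectangle (area 141.00 mm²); the cube at (2.5, 7) is present — its section is the full 7.5×16.5 rectangle (area 123.75 mm²); Merging all regions: the regions partially overlap — summed areas 264.75 mm² minus the doubly-counted overlap 57.75 mm² gives 207.00 mm² — area = 207.00 mm². Checking containment: at z = 13.4 the cross-section extends beyond the z = 5.8 cross-section by about 66.00 mm².

part overhangs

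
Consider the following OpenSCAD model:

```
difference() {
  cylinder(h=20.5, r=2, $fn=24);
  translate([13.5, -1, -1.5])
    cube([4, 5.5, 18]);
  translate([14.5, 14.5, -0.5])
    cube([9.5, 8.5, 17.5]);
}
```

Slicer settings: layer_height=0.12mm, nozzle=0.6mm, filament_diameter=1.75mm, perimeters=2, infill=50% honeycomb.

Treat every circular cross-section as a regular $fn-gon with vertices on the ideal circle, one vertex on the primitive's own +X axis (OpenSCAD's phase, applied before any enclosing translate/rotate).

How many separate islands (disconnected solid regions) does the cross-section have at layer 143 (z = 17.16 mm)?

1

At z = 17.16 mm: the r=2 cylinder gives a regular 24-gon of circumradius 2 (constant along its height); the cube at (13.5, -1) is absent (z outside [-1.5, 16.5]); the cube at (14.5, 14.5) does not reach this height (z outside [-0.5, 17]); Subtracting the remaining from the first: none of the subtracted shapes is present at this height, so the r=2 cylinder is unchanged — 1 connected region. Overall, the cross-section is a single solid region. Island count = 1.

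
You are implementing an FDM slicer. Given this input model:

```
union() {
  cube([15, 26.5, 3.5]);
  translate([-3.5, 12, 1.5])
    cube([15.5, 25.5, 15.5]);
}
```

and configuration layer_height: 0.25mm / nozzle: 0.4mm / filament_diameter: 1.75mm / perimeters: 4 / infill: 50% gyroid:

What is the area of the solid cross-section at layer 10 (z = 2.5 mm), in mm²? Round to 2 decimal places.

At z = 2.5 mm: the cube is present — its section is the full 15×26.5 rectangle (area 397.50 mm²); the 15.5×25.5 cube at (-3.5, 12) contributes its full rectangle (area 395.25 mm²); Merging all regions: the regions partially overlap — summed areas 792.75 mm² minus the doubly-counted overlap 174.00 mm² gives 618.75 mm² — area = 618.75 mm². Overall, the cross-section is a single solid region. Net area = 618.75 mm².

618.75 mm²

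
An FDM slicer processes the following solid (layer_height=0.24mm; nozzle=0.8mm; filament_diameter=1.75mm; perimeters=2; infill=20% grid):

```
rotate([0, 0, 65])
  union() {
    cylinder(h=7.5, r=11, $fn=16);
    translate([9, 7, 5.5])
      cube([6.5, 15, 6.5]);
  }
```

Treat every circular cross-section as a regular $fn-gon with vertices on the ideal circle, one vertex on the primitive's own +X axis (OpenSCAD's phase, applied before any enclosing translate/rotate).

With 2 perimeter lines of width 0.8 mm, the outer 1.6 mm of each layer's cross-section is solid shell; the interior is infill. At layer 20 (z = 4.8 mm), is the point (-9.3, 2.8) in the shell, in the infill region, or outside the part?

shell

At z = 4.8 mm: the r=11 cylinder gives a regular 16-gon of circumradius 11 (constant along its height); the cube at (9, 7) is absent (z outside [5.5, 12]); Taking the union: only the r=11 cylinder is present, so the union is just that shape — 1 connected region; (whole slice rotated 65° about Z — lengths, areas and connectivity unchanged). Overall, the cross-section is a single solid region. Undo the 65° rotation: the query point maps to (-1.393, 9.612) in the un-rotated model frame. The nearest boundary edge runs (0.00, 11.00)→(-4.21, 10.16); distance from the point to it = 1.09 mm. The point is inside the cross-section, 1.09 mm from the nearest boundary — within the 1.6 mm shell band (2 × 0.8).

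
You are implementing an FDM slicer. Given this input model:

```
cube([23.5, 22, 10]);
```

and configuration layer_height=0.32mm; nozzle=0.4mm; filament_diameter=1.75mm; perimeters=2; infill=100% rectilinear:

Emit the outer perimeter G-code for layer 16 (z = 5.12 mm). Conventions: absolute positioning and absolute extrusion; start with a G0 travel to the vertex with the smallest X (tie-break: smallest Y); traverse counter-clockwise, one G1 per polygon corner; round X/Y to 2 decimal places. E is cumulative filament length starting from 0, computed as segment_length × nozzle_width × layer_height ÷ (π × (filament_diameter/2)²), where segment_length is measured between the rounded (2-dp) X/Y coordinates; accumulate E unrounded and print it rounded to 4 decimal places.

At z = 5.12 mm: the cube (footprint 23.5×22) is included at this height. The outline is a single polygon with 4 vertices. Extrusion per mm of travel: 0.4 × 0.32 / (π × 0.875²) = 0.053216. Accumulating E over each segment gives final E = 4.8427.

G0 X0.00 Y0.00 Z5.12
G1 X23.50 Y0.00 E1.2506
G1 X23.50 Y22.00 E2.4213
G1 X0.00 Y22.00 E3.6719
G1 X0.00 Y0.00 E4.8427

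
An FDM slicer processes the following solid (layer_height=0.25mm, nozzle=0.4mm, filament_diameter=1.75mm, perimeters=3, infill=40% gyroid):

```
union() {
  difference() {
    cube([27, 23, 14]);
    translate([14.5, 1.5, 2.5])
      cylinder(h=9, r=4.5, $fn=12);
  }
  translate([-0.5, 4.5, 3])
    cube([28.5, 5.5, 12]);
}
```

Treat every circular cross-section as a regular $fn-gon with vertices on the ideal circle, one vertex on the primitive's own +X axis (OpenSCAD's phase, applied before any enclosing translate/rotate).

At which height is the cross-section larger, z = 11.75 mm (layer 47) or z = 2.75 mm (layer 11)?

Layer 47 (z = 11.75): the cube (footprint 27×23) is included at this height (area 621.00 mm²); the cylinder at (14.5, 1.5) is absent (z outside [2.5, 11.5]); After the difference (first − rest): none of the subtracted shapes is present at this height, so the 27×23 cube is unchanged — area = 621.00 mm²; the cube at (-0.5, 4.5) is present — its section is the full 28.5×5.5 rectangle (area 156.75 mm²); Combining (union): the regions partially overlap — summed areas 777.75 mm² minus the doubly-counted overlap 148.50 mm² gives 629.25 mm² — area = 629.25 mm². So its area = 629.25 mm². Layer 11 (z = 2.75): the 27×23 cube contributes its full rectangle (area 621.00 mm²); the cylinder at (14.5, 1.5): section is a regular 12-gon, circumradius r=4.5 (area = (12/2)·4.500²·sin(360°/12) = 60.75 mm²); Subtracting the remaining from the first: starting from the 27×23 cube (621.00 mm²), the r=4.5 cylinder at (14.5, 1.5) partially overlaps it — only the 43.27 mm² overlap (of its 60.75 mm²) is removed, clipping the outline — area = 577.73 mm²; the cube at (-0.5, 4.5) is absent (z outside [3, 15]); Taking the union: only that combined region is present, so the union is just that shape — area = 577.73 mm². So its area = 577.73 mm². Layer 47 is larger (629.25 vs 577.73 mm²).

layer 47 (z = 11.75 mm)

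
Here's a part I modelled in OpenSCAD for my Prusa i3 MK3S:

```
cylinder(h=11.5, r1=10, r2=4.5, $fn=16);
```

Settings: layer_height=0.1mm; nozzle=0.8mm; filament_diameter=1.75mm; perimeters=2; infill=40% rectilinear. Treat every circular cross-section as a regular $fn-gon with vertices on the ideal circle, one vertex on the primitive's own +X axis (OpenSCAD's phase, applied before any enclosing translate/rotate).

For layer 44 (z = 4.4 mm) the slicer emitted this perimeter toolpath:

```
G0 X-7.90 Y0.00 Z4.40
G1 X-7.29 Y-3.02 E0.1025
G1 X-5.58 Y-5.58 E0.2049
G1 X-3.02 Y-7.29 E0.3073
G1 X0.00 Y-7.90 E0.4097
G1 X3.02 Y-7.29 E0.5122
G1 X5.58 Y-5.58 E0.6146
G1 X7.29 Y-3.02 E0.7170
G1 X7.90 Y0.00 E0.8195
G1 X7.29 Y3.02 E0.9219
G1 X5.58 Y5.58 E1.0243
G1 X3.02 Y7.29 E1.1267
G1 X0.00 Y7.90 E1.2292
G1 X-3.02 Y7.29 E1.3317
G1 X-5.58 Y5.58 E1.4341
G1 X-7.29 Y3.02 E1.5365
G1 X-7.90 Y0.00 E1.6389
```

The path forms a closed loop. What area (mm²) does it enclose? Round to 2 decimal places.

190.74 mm²

Apply the shoelace formula to the sequence of (X, Y) vertices; enclosed area = 190.74 mm².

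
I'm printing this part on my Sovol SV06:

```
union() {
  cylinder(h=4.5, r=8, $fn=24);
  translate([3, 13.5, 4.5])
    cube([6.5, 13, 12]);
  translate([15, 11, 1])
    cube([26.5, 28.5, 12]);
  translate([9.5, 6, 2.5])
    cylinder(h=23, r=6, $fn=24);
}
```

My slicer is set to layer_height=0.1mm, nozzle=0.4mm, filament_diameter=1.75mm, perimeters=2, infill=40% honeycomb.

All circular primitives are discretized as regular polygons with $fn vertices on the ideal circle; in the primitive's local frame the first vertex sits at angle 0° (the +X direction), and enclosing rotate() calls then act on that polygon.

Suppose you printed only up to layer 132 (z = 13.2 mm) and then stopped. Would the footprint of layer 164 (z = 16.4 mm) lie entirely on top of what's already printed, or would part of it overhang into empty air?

entirely on top

Compare the two slices. At z = 13.2: the cylinder does not reach this height (z outside [0, 4.5]); the 6.5×13 cube at (3, 13.5) contributes its full rectangle (area 84.50 mm²); the cube at (15, 11) is absent (z outside [1, 13]); the r=6 cylinder at (9.5, 6) contributes a regular 24-gon of circumradius 6 (area = (24/2)·6.000²·sin(360°/24) = 111.81 mm²); Combining (union): the 2 present regions are separate (no shared area or edge), so areas and boundary lengths simply add and each stays a separate island — area = 196.31 mm². At z = 16.4: the cylinder does not reach this height (z outside [0, 4.5]); the 6.5×13 cube at (3, 13.5) contributes its full rectangle (area 84.50 mm²); the cube at (15, 11) does not reach this height (z outside [1, 13]); the cylinder at (9.5, 6): section is a regular 24-gon, circumradius r=6 (area = (24/2)·6.000²·sin(360°/24) = 111.81 mm²); Taking the union: the 2 present regions are separate (no shared area or edge), so areas and boundary lengths simply add and each stays a separate island — area = 196.31 mm². Checking containment: the cross-section at z = 16.4 is a subset of the cross-section at z = 13.2.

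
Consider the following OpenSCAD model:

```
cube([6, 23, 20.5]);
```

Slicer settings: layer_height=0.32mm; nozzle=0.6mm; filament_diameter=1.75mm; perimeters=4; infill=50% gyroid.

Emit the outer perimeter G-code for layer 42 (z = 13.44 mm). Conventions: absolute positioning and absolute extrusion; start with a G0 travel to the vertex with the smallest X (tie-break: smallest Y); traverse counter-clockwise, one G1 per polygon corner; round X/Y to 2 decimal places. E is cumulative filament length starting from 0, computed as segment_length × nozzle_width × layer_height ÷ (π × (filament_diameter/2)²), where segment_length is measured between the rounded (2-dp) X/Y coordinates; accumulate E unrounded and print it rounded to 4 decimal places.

At z = 13.44 mm: the cube (footprint 6×23) is included at this height. The outline is a single polygon with 4 vertices. Extrusion per mm of travel: 0.6 × 0.32 / (π × 0.875²) = 0.079824. Accumulating E over each segment gives final E = 4.6298.

G0 X0.00 Y0.00 Z13.44
G1 X6.00 Y0.00 E0.4789
G1 X6.00 Y23.00 E2.3149
G1 X0.00 Y23.00 E2.7939
G1 X0.00 Y0.00 E4.6298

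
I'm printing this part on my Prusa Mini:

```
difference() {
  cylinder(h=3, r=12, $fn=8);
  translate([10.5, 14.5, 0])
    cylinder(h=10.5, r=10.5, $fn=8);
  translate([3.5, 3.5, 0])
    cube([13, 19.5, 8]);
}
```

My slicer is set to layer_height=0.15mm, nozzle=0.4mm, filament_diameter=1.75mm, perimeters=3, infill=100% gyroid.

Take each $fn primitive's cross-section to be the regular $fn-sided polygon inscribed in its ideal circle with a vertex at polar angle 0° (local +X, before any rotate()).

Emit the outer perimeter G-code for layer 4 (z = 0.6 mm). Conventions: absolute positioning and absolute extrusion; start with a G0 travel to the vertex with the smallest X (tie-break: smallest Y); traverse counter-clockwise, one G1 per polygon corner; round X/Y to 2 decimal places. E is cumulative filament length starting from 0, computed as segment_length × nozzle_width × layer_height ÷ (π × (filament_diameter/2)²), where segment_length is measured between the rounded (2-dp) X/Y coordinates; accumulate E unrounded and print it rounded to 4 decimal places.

At z = 0.6 mm: the r=12 cylinder contributes a regular 8-gon of circumradius 12; the r=10.5 cylinder at (10.5, 14.5) gives a regular 8-gon of circumradius 10.5 (constant along its height); the cube at (3.5, 3.5) is present — its section is the full 13×19.5 rectangle; After the difference (first − rest): starting from the r=12 cylinder, the r=10.5 cylinder at (10.5, 14.5) partially overlaps it — only the 26.41 mm² overlap (of its 311.83 mm²) is removed, clipping the outline; the 13×19.5 cube at (3.5, 3.5) partially overlaps it — only the 13.62 mm² overlap (of its 253.50 mm²) is removed, clipping the outline — 1 connected region. The outline is a single polygon with 12 vertices. Extrusion per mm of travel: 0.4 × 0.15 / (π × 0.875²) = 0.024945. Accumulating E over each segment gives final E = 1.8942.

G0 X-12.00 Y0.00 Z0.60
G1 X-8.49 Y-8.49 E0.2292
G1 X0.00 Y-12.00 E0.4583
G1 X8.49 Y-8.49 E0.6875
G1 X12.00 Y0.00 E0.9167
G1 X10.55 Y3.50 E1.0112
G1 X3.50 Y3.50 E1.1870
G1 X3.50 Y6.90 E1.2719
G1 X3.08 Y7.08 E1.2833
G1 X1.25 Y11.48 E1.4021
G1 X0.00 Y12.00 E1.4359
G1 X-8.49 Y8.49 E1.6651
G1 X-12.00 Y0.00 E1.8942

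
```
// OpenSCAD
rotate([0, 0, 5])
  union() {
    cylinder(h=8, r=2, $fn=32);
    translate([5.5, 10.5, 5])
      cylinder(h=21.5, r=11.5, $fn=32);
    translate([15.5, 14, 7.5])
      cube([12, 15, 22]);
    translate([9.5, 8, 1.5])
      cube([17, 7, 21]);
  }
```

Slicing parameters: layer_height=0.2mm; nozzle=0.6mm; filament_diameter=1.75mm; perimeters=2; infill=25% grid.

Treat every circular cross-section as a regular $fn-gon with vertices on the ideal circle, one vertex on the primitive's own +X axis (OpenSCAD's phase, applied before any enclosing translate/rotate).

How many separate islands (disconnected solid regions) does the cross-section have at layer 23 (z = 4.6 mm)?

2

At z = 4.6 mm: the r=2 cylinder contributes a regular 32-gon of circumradius 2; the cylinder at (5.5, 10.5) does not reach this height (z outside [5, 26.5]); the cube at (15.5, 14) does not reach this height (z outside [7.5, 29.5]); the cube at (9.5, 8) (footprint 17×7) is included at this height; Merging all regions: the 2 present regions are separate (no shared area or edge), so areas and boundary lengths simply add and each stays a separate island — 2 connected regions; (rotated 5° about Z; rotation is an isometry so areas/perimeters/island counts are preserved). Overall, the cross-section has 2 separate islands. Island count = 2.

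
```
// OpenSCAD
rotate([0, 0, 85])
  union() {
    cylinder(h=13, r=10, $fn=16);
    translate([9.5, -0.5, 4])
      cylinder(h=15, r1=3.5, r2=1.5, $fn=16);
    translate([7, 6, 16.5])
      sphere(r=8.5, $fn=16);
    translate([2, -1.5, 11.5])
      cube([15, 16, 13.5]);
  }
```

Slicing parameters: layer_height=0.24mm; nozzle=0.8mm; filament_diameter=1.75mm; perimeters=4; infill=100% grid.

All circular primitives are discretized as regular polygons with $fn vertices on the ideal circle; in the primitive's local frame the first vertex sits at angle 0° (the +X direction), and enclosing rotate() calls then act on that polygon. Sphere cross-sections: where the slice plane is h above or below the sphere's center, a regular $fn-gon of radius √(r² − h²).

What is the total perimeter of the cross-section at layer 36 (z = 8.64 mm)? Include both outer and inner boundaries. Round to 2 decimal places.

At z = 8.64 mm: the r=10 cylinder contributes a regular 16-gon of circumradius 10 (perimeter = 2·16·10.000·sin(180°/16) = 62.43 mm); the cone at (9.5, -0.5) (r1=3.5→r2=1.5) has section circumradius 2.881 here — a regular 16-gon (perimeter = 2·16·2.881·sin(180°/16) = 17.99 mm); the sphere at (7, 6): section is a regular 16-gon, circumradius = √(r²−h²) = √(8.5²−7.86²) = 3.236 (perimeter = 2·16·3.236·sin(180°/16) = 20.20 mm); the cube at (2, -1.5) is absent (z outside [11.5, 25]); Merging all regions: the regions partially overlap (shared area 32.95 mm²), so the edge portions inside another operand are dropped and the merged outline is re-measured after clipping — boundary = 68.98 mm; (whole slice rotated 85° about Z — lengths, areas and connectivity unchanged). Overall, the cross-section is a single solid region. Total boundary length (outer) = 68.98 mm.

68.98 mm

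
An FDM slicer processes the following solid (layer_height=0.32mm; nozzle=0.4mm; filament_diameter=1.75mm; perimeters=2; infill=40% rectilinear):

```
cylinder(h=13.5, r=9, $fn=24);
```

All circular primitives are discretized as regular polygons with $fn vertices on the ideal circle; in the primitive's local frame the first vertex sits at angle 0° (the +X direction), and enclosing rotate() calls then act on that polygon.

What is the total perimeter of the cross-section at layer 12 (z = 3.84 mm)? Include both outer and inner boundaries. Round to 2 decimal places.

At z = 3.84 mm: the cylinder: section is a regular 24-gon, circumradius r=9 (perimeter = 2·24·9.000·sin(180°/24) = 56.39 mm). Overall, the cross-section is a single solid region. Total boundary length (outer) = 56.39 mm.

56.39 mm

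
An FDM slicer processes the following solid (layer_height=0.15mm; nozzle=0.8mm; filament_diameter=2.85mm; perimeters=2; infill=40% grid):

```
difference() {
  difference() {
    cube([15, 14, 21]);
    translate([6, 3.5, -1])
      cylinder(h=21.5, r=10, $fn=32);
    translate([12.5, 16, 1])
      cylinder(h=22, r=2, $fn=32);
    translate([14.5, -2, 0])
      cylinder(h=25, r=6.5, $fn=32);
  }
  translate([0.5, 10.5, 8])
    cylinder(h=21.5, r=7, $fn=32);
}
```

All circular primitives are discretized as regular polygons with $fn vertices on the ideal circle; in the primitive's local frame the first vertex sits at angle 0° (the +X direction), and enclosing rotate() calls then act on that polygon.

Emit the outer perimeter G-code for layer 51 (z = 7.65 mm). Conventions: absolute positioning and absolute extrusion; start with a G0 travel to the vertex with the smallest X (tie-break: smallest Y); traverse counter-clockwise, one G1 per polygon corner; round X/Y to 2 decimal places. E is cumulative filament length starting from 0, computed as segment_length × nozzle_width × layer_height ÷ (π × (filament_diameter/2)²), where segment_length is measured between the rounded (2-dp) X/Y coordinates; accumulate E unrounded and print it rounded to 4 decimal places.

G0 X0.00 Y11.45 Z7.65
G1 X0.44 Y11.81 E0.0107
G1 X2.17 Y12.74 E0.0476
G1 X4.05 Y13.31 E0.0846
G1 X6.00 Y13.50 E0.1214
G1 X7.95 Y13.31 E0.1583
G1 X9.83 Y12.74 E0.1953
G1 X11.56 Y11.81 E0.2322
G1 X13.07 Y10.57 E0.2690
G1 X14.31 Y9.06 E0.3057
G1 X15.00 Y7.77 E0.3332
G1 X15.00 Y14.00 E0.4504
G1 X0.00 Y14.00 E0.7326
G1 X0.00 Y11.45 E0.7805

At z = 7.65 mm: the cube (footprint 15×14) is included at this height; the r=10 cylinder at (6, 3.5) gives a regular 32-gon of circumradius 10 (constant along its height); the r=2 cylinder at (12.5, 16) gives a regular 32-gon of circumradius 2 (constant along its height); the r=6.5 cylinder at (14.5, -2) contributes a regular 32-gon of circumradius 6.5; Subtracting the remaining from the first: starting from the 15×14 cube, the r=10 cylinder at (6, 3.5) partially overlaps it — only the 183.71 mm² overlap (of its 312.14 mm²) is removed, clipping the outline; the r=2 cylinder at (12.5, 16) misses the remaining region (no effect); the r=6.5 cylinder at (14.5, -2) misses the remaining region (no effect) — 1 connected region; the cylinder at (0.5, 10.5) does not reach this height (z outside [8, 29.5]); After the difference (first − rest): none of the subtracted shapes is present at this height, so the result so far is unchanged — 1 connected region. The outline is a single polygon with 13 vertices. Extrusion per mm of travel: 0.8 × 0.15 / (π × 1.425²) = 0.018811. Accumulating E over each segment gives final E = 0.7805.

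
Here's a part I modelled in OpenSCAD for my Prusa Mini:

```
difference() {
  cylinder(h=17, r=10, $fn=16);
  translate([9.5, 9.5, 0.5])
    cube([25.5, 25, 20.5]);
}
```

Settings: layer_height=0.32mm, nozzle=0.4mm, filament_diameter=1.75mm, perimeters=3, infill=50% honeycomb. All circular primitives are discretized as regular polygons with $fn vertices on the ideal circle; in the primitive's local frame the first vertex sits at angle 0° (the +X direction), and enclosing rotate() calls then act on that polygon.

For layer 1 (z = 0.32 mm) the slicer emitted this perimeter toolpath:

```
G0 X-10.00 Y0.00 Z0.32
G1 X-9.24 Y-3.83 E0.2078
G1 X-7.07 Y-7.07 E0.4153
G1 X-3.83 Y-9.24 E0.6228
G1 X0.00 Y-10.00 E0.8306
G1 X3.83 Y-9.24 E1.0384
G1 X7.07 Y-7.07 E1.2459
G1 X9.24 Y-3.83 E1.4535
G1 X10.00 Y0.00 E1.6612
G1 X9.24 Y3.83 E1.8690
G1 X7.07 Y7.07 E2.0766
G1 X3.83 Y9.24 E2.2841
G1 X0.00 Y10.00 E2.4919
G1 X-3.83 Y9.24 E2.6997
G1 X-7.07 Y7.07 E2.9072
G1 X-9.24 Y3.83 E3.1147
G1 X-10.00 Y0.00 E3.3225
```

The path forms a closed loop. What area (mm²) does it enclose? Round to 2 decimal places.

306.19 mm²

Apply the shoelace formula to the sequence of (X, Y) vertices; enclosed area = 306.19 mm².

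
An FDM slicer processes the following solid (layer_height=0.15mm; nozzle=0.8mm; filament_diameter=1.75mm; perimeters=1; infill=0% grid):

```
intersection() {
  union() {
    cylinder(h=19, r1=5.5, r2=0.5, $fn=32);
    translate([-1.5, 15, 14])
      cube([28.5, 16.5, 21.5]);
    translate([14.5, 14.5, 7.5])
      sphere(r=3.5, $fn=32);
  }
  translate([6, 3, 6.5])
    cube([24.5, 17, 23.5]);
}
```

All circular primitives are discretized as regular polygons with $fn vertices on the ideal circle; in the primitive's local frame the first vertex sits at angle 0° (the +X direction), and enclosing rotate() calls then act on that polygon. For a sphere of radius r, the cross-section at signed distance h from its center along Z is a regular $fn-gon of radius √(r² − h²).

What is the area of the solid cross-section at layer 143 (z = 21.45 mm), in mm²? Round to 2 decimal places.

At z = 21.45 mm: the cone does not reach this height (z outside [0, 19]); the cube at (-1.5, 15) is present — its section is the full 28.5×16.5 rectangle (area 470.25 mm²); the sphere at (14.5, 14.5) is not intersected at this z (|z−center|=13.950 > r=3.5); Taking the union: only the 28.5×16.5 cube at (-1.5, 15) is present, so the union is just that shape — area = 470.25 mm²; the cube at (6, 3) is present — its section is the full 24.5×17 rectangle (area 416.50 mm²); After intersecting: the 24.5×17 cube at (6, 3) partially overlaps the result so far; clipping to the common part keeps 105.00 mm² — area = 105.00 mm². Overall, the cross-section is a single solid region. Net area = 105.00 mm².

105.00 mm²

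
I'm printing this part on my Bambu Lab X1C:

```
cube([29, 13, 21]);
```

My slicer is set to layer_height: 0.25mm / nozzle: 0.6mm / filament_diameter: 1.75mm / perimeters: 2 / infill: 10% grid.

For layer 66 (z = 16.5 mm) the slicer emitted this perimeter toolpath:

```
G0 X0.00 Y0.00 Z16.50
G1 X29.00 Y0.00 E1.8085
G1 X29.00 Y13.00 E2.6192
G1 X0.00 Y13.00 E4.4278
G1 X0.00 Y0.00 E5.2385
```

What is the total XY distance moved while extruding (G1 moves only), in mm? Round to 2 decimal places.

84.00 mm

Sum the Euclidean lengths of each G1 segment: total = 84.00 mm.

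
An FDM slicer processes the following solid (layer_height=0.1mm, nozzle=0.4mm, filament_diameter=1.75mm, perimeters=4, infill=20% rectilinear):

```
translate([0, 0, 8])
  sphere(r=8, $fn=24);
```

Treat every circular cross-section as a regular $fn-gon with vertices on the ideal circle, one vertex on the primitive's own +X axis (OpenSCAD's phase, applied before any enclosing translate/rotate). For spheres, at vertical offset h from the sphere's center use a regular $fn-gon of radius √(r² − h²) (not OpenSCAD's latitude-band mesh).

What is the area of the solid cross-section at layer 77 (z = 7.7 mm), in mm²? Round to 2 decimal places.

198.49 mm²

At z = 7.7 mm: the r=8 sphere contributes a regular 24-gon of circumradius √(8²−0.3²) = 7.994 (area = (24/2)·7.994²·sin(360°/24) = 198.49 mm²). Overall, the cross-section is a single solid region. Net area = 198.49 mm².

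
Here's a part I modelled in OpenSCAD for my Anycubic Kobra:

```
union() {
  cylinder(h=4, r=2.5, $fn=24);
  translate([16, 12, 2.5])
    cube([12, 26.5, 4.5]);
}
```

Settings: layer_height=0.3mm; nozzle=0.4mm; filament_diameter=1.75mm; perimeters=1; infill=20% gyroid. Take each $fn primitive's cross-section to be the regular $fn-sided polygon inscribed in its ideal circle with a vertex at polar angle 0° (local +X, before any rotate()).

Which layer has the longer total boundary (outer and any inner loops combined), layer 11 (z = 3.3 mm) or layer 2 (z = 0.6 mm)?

layer 11 (z = 3.3 mm)

Layer 11 (z = 3.3): the r=2.5 cylinder contributes a regular 24-gon of circumradius 2.5 (perimeter = 2·24·2.500·sin(180°/24) = 15.66 mm); the cube at (16, 12) is present — its section is the full 12×26.5 rectangle (perimeter 77.00 mm); Combining (union): the 2 present regions are separate (no shared area or edge), so areas and boundary lengths simply add and each stays a separate island — boundary = 92.66 mm. So its perimeter = 92.66 mm. Layer 2 (z = 0.6): the r=2.5 cylinder contributes a regular 24-gon of circumradius 2.5 (perimeter = 2·24·2.500·sin(180°/24) = 15.66 mm); the cube at (16, 12) is absent (z outside [2.5, 7]); Merging all regions: only the r=2.5 cylinder is present, so the union is just that shape — boundary = 15.66 mm. So its perimeter = 15.66 mm. Layer 11 is larger (92.66 vs 15.66 mm).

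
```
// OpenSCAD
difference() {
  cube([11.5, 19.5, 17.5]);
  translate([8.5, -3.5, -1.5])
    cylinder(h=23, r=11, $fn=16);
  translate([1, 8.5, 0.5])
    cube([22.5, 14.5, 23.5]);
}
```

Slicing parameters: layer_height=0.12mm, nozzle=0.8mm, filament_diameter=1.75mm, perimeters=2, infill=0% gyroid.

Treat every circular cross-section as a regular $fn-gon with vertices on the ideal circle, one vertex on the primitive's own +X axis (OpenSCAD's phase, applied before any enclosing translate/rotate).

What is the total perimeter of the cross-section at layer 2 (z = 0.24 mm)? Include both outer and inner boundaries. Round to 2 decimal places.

53.34 mm

At z = 0.24 mm: the 11.5×19.5 cube contributes its full rectangle (perimeter 62.00 mm); the r=11 cylinder at (8.5, -3.5) gives a regular 16-gon of circumradius 11 (constant along its height) (perimeter = 2·16·11.000·sin(180°/16) = 68.67 mm); the cube at (1, 8.5) is absent (z outside [0.5, 24]); After the difference (first − rest): starting from the 11.5×19.5 cube, the r=11 cylinder at (8.5, -3.5) partially overlaps it — only the 73.63 mm² overlap (of its 370.44 mm²) is removed, clipping the outline — boundary = 53.34 mm. Overall, the cross-section is a single solid region. Total boundary length (outer) = 53.34 mm.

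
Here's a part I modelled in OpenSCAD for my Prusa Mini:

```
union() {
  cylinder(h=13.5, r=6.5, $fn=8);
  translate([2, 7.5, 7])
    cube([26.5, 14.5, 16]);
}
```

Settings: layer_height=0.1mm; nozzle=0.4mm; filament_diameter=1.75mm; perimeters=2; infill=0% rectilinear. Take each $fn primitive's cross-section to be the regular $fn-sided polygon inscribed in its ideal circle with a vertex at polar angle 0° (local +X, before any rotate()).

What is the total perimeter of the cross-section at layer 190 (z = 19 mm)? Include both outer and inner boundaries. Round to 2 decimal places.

82.00 mm

At z = 19 mm: the cylinder does not reach this height (z outside [0, 13.5]); the 26.5×14.5 cube at (2, 7.5) contributes its full rectangle (perimeter 82.00 mm); Combining (union): only the 26.5×14.5 cube at (2, 7.5) is present, so the union is just that shape — boundary = 82.00 mm. Overall, the cross-section is a single solid region. Total boundary length (outer) = 82.00 mm.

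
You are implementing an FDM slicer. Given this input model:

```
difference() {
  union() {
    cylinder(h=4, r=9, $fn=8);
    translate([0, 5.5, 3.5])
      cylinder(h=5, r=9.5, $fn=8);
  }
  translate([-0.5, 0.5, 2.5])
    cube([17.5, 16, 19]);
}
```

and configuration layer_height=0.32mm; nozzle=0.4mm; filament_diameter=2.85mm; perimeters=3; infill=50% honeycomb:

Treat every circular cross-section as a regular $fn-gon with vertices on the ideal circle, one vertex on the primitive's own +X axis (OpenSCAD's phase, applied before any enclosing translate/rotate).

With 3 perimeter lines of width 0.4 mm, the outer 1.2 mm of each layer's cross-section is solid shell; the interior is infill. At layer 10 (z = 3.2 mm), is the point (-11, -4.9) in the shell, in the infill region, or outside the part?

outside

At z = 3.2 mm: the r=9 cylinder contributes a regular 8-gon of circumradius 9; the cylinder at (0, 5.5) is not intersected at this z (z outside [3.5, 8.5]); Combining (union): only the r=9 cylinder is present, so the union is just that shape — 1 connected region; the cube at (-0.5, 0.5) (footprint 17.5×16) is included at this height; After the difference (first − rest): starting from the result so far, the 17.5×16 cube at (-0.5, 0.5) partially overlaps it — only the 57.03 mm² overlap (of its 280.00 mm²) is removed, clipping the outline — 1 connected region. Overall, the cross-section is a single solid region. The nearest boundary edge runs (-6.36, -6.36)→(-9.00, 0.00); distance from the point to it = 3.72 mm. The point is not inside any of the regions above, so it lies outside the cross-section (3.72 mm from the nearest boundary).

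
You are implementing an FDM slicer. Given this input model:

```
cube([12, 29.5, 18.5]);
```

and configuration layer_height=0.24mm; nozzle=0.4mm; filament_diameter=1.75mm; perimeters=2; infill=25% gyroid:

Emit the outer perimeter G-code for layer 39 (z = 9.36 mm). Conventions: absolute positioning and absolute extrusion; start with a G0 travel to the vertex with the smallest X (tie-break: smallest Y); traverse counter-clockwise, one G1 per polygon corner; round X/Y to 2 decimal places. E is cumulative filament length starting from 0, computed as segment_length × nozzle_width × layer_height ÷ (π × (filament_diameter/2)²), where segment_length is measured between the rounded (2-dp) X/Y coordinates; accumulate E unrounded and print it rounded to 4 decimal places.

G0 X0.00 Y0.00 Z9.36
G1 X12.00 Y0.00 E0.4789
G1 X12.00 Y29.50 E1.6564
G1 X0.00 Y29.50 E2.1353
G1 X0.00 Y0.00 E3.3127

At z = 9.36 mm: the cube is present — its section is the full 12×29.5 rectangle. The outline is a single polygon with 4 vertices. Extrusion per mm of travel: 0.4 × 0.24 / (π × 0.875²) = 0.039912. Accumulating E over each segment gives final E = 3.3127.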